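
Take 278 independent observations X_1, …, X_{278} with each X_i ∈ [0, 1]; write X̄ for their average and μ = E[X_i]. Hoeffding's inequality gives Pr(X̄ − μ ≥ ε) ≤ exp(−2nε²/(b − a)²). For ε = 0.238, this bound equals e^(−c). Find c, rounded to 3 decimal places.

31.494

c = 2nε²/(b − a)² = 2·278·0.238² / 1² = 31.4941.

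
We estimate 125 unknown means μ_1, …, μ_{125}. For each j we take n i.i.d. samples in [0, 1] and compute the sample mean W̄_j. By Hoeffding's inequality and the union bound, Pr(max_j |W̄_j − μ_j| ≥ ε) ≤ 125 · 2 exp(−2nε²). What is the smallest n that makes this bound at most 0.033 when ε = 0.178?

Need 2·125·exp(−2nε²) ≤ 0.033, i.e. exp(−2nε²) ≤ 0.033/250.
So 2nε² ≥ ln(250/0.033) = 8.932709.
Hence n ≥ 8.932709/(2·0.178²) = 140.966.
The smallest integer n is 141.

141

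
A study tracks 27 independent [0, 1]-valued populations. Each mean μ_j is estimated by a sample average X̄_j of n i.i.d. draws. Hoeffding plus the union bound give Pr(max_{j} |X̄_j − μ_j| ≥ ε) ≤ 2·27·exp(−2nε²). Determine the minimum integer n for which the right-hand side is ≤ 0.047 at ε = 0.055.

1165

Need 2·27·exp(−2nε²) ≤ 0.047, i.e. exp(−2nε²) ≤ 0.047/54.
So 2nε² ≥ ln(54/0.047) = 7.046592.
Hence n ≥ 7.046592/(2·0.055²) = 1164.726.
The smallest integer n is 1165.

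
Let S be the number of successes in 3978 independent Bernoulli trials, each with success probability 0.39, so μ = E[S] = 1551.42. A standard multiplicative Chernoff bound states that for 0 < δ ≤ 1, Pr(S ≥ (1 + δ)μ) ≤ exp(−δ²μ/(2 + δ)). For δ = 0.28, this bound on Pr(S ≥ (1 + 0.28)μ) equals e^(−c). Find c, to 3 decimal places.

c = δ²μ/(2 + δ) = 0.28²·1551.42/(2 + 0.28) = 53.3471.

53.347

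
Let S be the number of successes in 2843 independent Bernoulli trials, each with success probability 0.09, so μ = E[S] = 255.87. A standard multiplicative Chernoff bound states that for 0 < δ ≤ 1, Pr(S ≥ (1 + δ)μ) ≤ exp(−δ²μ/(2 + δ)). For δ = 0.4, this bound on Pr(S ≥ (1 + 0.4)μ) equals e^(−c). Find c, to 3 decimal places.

17.058

c = δ²μ/(2 + δ) = 0.4²·255.87/(2 + 0.4) = 17.0580.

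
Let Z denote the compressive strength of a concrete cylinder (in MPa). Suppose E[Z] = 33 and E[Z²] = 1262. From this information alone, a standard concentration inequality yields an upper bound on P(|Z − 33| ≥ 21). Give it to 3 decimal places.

0.392

The first two moments determine the variance, so Chebyshev's inequality is the sharpest standard bound available.
Var(Z) = E[Z²] − (E[Z])² = 1262 − 1089 = 173.
Chebyshev's inequality: P(|Z − μ| ≥ t) ≤ Var(Z)/t² = 173/441 = 0.3923.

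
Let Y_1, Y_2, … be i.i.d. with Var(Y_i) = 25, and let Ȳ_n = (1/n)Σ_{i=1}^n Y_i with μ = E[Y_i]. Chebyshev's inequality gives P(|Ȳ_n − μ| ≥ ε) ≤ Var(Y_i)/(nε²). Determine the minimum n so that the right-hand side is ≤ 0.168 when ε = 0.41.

886

Require 25/(n·0.41²) ≤ 0.168, i.e. n ≥ 25/(0.168·0.41²) = 885.244.
The smallest integer n is 886.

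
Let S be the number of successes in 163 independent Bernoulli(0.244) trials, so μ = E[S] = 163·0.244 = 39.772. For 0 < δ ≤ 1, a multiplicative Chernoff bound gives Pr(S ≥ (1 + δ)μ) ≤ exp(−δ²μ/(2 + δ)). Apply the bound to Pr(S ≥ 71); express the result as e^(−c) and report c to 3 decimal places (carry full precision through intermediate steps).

8.804

Write 71 = (1 + δ)μ, so δ = 71/39.772 − 1 = 0.7851755…
Then the exponent is δ²μ/(2 + δ) = (71 − μ)² / (μ·(2 + δ)) = 8.803560.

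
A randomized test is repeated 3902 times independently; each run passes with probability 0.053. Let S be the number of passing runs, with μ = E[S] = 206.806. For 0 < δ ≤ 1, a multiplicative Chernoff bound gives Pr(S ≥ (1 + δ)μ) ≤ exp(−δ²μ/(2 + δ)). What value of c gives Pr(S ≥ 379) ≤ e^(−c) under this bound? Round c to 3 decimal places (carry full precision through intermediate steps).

Write 379 = (1 + δ)μ, so δ = 379/206.806 − 1 = 0.8326354…
Then the exponent is δ²μ/(2 + δ) = (379 − μ)² / (μ·(2 + δ)) = 50.615346.

50.615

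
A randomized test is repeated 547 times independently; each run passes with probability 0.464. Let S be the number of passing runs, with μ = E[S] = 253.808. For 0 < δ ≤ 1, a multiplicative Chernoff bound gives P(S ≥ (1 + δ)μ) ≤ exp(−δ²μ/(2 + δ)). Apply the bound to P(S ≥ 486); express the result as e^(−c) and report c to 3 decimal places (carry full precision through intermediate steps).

72.874

Write 486 = (1 + δ)μ, so δ = 486/253.808 − 1 = 0.9148333…
Then the exponent is δ²μ/(2 + δ) = (486 − μ)² / (μ·(2 + δ)) = 72.874482.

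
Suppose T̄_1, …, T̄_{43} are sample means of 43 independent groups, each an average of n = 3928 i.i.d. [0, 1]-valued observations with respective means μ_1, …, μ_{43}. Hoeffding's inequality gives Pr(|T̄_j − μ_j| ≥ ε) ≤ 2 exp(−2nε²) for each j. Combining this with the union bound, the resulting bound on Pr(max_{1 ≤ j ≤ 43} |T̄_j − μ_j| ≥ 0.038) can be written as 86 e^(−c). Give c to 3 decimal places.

11.344

Union bound over the 43 events: Pr(max_{1 ≤ j ≤ 43} |T̄_j − μ_j| ≥ 0.038) ≤ 43·2·exp(−2nε²) = 86 exp(−2·3928·0.038²).
So c = 2·3928·0.038² = 11.3441.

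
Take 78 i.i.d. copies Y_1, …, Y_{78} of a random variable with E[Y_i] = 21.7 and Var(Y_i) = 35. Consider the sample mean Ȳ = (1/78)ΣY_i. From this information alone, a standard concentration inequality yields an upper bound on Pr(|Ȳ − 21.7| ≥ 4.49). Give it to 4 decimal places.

0.0223

With mean and variance of each term known, Chebyshev's inequality bounds the deviation of the sum (or sample mean).
Var(Ȳ) = Var(Y_i)/n = 35/78 = 0.44872.
Chebyshev: Pr(|Ȳ − 21.7| ≥ 4.49) ≤ Var(Ȳ)/(4.49)² = 35/(78·4.49²) = 0.0223.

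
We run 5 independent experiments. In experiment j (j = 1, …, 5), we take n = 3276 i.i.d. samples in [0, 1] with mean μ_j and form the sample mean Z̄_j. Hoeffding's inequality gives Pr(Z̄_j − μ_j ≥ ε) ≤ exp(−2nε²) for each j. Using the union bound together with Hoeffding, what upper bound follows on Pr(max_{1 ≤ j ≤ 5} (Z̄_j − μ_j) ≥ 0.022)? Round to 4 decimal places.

Per-experiment Hoeffding bound: exp(−2·3276·0.022²) = exp(−3.17117) = 0.041955.
Union bound over 5 events: 5·0.041955 = 0.20977.

0.2098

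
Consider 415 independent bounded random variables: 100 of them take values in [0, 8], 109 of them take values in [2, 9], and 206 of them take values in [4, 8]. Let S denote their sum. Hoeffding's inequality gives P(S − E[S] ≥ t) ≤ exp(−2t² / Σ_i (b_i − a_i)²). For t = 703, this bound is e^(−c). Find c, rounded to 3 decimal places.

65.732

Σ(b_i − a_i)² = 100·8² + 109·7² + 206·4² = 15037.
c = 2t² / 15037 = 2·703² / 15037 = 65.7324.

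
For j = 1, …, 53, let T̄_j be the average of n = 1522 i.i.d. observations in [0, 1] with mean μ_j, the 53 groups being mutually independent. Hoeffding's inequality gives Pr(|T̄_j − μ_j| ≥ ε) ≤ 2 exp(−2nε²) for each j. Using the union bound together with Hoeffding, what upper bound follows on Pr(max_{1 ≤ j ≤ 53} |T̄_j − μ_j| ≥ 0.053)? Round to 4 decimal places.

0.0205

Per-experiment Hoeffding bound: 2·exp(−2·1522·0.053²) = 2·exp(−8.55060) = 0.00038686.
Union bound over 53 events: 53·0.00038686 = 0.02050.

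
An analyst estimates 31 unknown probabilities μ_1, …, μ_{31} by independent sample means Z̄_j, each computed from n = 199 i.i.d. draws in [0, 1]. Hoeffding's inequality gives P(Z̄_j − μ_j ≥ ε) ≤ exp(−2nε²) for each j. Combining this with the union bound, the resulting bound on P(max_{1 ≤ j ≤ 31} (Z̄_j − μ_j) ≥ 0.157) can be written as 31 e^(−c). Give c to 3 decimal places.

9.810

Union bound over the 31 events: P(max_{1 ≤ j ≤ 31} (Z̄_j − μ_j) ≥ 0.157) ≤ 31·exp(−2nε²) = 31 exp(−2·199·0.157²).
So c = 2·199·0.157² = 9.8103.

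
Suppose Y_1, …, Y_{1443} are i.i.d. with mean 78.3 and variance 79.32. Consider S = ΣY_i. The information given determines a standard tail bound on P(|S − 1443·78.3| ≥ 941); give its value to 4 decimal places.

With mean and variance of each term known, Chebyshev's inequality bounds the deviation of the sum (or sample mean).
Var(S) = n·Var(Y_i) = 1443·79.32 = 114458.76.
Chebyshev: P(|S − 1443·78.3| ≥ 941) ≤ Var(S)/941² = 114458.76/885481 = 0.1293.

0.1293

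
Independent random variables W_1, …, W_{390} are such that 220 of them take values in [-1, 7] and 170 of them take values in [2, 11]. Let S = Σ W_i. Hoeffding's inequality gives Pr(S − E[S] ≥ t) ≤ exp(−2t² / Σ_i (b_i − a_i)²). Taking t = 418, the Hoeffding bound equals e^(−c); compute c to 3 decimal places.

12.548

Σ(b_i − a_i)² = 220·8² + 170·9² = 27850.
c = 2t² / 27850 = 2·418² / 27850 = 12.5475.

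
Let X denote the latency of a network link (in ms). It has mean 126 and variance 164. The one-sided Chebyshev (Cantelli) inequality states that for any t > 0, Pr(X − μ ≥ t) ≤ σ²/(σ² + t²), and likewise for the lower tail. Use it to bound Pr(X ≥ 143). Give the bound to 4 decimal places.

Here σ² = 164 and t = 17, so σ² + t² = 453.
Cantelli's bound: 164/453 = 0.3620.

0.3620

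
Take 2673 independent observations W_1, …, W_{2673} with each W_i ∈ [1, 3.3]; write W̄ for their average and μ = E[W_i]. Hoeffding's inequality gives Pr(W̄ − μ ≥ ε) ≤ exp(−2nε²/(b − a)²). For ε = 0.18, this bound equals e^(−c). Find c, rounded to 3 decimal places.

32.743

c = 2nε²/(b − a)² = 2·2673·0.18² / 2.3² = 32.7430.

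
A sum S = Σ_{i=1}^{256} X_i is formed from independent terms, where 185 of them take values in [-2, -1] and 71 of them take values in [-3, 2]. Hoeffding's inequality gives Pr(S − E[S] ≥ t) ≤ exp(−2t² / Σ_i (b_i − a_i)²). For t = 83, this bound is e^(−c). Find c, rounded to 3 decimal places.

Σ(b_i − a_i)² = 185·1² + 71·5² = 1960.
c = 2t² / 1960 = 2·83² / 1960 = 7.0296.

7.030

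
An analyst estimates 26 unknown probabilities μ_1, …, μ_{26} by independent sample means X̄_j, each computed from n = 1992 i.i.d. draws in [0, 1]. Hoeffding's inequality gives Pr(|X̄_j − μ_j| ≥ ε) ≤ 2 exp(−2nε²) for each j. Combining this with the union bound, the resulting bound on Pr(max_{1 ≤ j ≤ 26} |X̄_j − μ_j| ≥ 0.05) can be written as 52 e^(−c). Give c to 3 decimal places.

9.960

Union bound over the 26 events: Pr(max_{1 ≤ j ≤ 26} |X̄_j − μ_j| ≥ 0.05) ≤ 26·2·exp(−2nε²) = 52 exp(−2·1992·0.05²).
So c = 2·1992·0.05² = 9.9600.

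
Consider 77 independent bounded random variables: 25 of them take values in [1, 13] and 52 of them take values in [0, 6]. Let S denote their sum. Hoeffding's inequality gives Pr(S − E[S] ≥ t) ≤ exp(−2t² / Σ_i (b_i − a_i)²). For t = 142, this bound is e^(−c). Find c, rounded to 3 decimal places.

Σ(b_i − a_i)² = 25·12² + 52·6² = 5472.
c = 2t² / 5472 = 2·142² / 5472 = 7.3699.

7.370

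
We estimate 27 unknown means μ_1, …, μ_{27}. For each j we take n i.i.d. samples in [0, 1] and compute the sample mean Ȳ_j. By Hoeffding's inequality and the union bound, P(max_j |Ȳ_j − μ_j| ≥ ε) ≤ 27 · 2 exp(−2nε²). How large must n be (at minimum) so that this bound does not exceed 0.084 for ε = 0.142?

Need 2·27·exp(−2nε²) ≤ 0.084, i.e. exp(−2nε²) ≤ 0.084/54.
So 2nε² ≥ ln(54/0.084) = 6.465923.
Hence n ≥ 6.465923/(2·0.142²) = 160.333.
The smallest integer n is 161.

161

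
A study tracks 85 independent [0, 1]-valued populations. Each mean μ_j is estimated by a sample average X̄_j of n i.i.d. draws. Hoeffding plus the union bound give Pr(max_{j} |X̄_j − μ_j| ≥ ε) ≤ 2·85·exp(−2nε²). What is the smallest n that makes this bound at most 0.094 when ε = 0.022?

7749

Need 2·85·exp(−2nε²) ≤ 0.094, i.e. exp(−2nε²) ≤ 0.094/170.
So 2nε² ≥ ln(170/0.094) = 7.500259.
Hence n ≥ 7.500259/(2·0.022²) = 7748.201.
The smallest integer n is 7749.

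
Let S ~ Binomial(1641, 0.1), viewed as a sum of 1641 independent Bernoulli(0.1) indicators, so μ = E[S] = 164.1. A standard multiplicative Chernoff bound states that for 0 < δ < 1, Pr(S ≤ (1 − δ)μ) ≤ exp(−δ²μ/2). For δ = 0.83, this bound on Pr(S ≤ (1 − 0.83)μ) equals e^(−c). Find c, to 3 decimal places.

c = δ²μ/2 = 0.83²·164.1/2 = 56.5242.

56.524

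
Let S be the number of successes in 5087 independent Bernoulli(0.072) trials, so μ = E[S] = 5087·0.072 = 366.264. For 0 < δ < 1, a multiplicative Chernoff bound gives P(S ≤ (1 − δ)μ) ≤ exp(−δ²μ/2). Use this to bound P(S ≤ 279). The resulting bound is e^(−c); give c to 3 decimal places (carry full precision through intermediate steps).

Write 279 = (1 − δ)μ, so δ = 1 − 279/366.264 = 0.2382544…
Then the exponent is δ²μ/2 = (μ − 279)²/(2μ) = 10.395515.

10.396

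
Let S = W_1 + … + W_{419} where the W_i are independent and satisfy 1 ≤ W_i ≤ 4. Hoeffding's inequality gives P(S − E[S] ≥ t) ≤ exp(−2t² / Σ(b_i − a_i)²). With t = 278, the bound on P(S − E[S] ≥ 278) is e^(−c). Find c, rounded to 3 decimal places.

40.989

Σ(b_i − a_i)² = 419·(3)² = 3771.
c = 2t²/3771 = 2·278²/3771 = 40.9886.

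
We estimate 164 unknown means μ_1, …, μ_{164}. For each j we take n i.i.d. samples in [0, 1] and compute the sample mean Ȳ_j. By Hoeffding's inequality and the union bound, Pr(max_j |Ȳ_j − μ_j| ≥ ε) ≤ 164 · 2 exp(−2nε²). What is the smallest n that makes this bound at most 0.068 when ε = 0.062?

1104

Need 2·164·exp(−2nε²) ≤ 0.068, i.e. exp(−2nε²) ≤ 0.068/328.
So 2nε² ≥ ln(328/0.068) = 8.481261.
Hence n ≥ 8.481261/(2·0.062²) = 1103.182.
The smallest integer n is 1104.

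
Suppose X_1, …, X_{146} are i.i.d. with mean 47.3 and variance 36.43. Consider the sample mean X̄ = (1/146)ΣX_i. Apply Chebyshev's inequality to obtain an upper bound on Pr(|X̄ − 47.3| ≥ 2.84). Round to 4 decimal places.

Var(X̄) = Var(X_i)/n = 36.43/146 = 0.24952.
Chebyshev: Pr(|X̄ − 47.3| ≥ 2.84) ≤ Var(X̄)/(2.84)² = 36.43/(146·2.84²) = 0.0309.

0.0309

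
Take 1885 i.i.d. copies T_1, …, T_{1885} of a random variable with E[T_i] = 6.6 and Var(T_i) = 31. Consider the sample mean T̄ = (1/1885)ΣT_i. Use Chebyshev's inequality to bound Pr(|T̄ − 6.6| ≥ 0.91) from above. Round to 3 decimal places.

0.020

Var(T̄) = Var(T_i)/n = 31/1885 = 0.016446.
Chebyshev: Pr(|T̄ − 6.6| ≥ 0.91) ≤ Var(T̄)/(0.91)² = 31/(1885·0.91²) = 0.0199.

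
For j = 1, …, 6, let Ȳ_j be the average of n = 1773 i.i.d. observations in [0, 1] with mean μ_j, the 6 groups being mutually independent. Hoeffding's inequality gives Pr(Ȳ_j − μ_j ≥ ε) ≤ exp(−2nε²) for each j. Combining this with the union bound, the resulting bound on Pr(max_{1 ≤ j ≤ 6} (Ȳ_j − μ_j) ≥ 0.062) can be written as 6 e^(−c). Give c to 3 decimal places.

Union bound over the 6 events: Pr(max_{1 ≤ j ≤ 6} (Ȳ_j − μ_j) ≥ 0.062) ≤ 6·exp(−2nε²) = 6 exp(−2·1773·0.062²).
So c = 2·1773·0.062² = 13.6308.

13.631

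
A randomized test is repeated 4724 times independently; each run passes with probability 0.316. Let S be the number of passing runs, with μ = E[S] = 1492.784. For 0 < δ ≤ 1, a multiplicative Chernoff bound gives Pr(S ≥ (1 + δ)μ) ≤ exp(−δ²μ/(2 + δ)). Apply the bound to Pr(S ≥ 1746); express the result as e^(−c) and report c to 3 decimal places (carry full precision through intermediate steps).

19.797

Write 1746 = (1 + δ)μ, so δ = 1746/1492.784 − 1 = 0.1696267…
Then the exponent is δ²μ/(2 + δ) = (1746 − μ)² / (μ·(2 + δ)) = 19.797042.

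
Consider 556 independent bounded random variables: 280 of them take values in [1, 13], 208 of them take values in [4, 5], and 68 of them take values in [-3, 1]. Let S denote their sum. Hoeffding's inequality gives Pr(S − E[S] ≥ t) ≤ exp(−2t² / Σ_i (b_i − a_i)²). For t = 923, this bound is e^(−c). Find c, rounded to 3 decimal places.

Σ(b_i − a_i)² = 280·12² + 208·1² + 68·4² = 41616.
c = 2t² / 41616 = 2·923² / 41616 = 40.9424.

40.942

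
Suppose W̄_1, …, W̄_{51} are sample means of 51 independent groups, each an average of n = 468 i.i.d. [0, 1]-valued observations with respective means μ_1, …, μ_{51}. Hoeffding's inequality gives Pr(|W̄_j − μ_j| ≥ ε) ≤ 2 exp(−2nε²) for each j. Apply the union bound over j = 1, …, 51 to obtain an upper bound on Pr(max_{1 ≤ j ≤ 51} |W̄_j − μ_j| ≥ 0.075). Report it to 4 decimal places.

Per-experiment Hoeffding bound: 2·exp(−2·468·0.075²) = 2·exp(−5.26500) = 0.010339.
Union bound over 51 events: 51·0.010339 = 0.52728.

0.5273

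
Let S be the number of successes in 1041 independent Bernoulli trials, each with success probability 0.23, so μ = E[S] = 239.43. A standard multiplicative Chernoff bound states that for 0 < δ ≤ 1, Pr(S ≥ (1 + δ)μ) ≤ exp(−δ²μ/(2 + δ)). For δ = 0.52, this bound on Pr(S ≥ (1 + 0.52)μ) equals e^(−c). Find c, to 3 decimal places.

c = δ²μ/(2 + δ) = 0.52²·239.43/(2 + 0.52) = 25.6912.

25.691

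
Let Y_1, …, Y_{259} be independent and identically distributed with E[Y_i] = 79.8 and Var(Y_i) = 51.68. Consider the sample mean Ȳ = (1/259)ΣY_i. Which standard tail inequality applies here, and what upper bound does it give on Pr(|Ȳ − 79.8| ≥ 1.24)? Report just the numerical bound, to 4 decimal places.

0.1298

With mean and variance of each term known, Chebyshev's inequality bounds the deviation of the sum (or sample mean).
Var(Ȳ) = Var(Y_i)/n = 51.68/259 = 0.19954.
Chebyshev: Pr(|Ȳ − 79.8| ≥ 1.24) ≤ Var(Ȳ)/(1.24)² = 51.68/(259·1.24²) = 0.1298.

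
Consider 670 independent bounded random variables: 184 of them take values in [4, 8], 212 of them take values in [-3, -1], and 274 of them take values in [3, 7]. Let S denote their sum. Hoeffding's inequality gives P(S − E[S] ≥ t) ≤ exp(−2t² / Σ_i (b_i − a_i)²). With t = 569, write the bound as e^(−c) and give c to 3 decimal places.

79.198

Σ(b_i − a_i)² = 184·4² + 212·2² + 274·4² = 8176.
c = 2t² / 8176 = 2·569² / 8176 = 79.1979.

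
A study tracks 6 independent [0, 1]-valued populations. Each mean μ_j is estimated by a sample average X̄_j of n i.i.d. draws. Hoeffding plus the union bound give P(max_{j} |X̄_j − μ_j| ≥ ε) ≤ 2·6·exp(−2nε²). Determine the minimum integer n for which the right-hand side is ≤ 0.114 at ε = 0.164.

Need 2·6·exp(−2nε²) ≤ 0.114, i.e. exp(−2nε²) ≤ 0.114/12.
So 2nε² ≥ ln(12/0.114) = 4.656463.
Hence n ≥ 4.656463/(2·0.164²) = 86.564.
The smallest integer n is 87.

87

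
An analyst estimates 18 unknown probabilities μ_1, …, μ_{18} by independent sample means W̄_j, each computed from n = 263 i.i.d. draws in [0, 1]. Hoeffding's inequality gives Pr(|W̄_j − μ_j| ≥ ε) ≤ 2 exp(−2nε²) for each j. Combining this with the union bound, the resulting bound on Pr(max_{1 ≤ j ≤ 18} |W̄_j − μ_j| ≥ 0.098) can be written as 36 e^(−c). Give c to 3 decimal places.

Union bound over the 18 events: Pr(max_{1 ≤ j ≤ 18} |W̄_j − μ_j| ≥ 0.098) ≤ 18·2·exp(−2nε²) = 36 exp(−2·263·0.098²).
So c = 2·263·0.098² = 5.0517.

5.052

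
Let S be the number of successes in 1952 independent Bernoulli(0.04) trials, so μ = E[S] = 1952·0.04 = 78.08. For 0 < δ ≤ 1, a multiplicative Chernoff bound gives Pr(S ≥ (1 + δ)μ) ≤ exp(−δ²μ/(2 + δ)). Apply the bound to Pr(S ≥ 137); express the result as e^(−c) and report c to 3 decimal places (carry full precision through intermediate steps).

16.141

Write 137 = (1 + δ)μ, so δ = 137/78.08 − 1 = 0.7546107…
Then the exponent is δ²μ/(2 + δ) = (137 − μ)² / (μ·(2 + δ)) = 16.140815.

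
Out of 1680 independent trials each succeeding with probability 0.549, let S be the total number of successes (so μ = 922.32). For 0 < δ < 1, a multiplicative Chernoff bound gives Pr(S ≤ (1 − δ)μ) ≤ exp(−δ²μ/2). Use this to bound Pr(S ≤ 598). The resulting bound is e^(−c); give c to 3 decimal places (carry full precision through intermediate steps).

57.021

Write 598 = (1 − δ)μ, so δ = 1 − 598/922.32 = 0.351635…
Then the exponent is δ²μ/2 = (μ − 598)²/(2μ) = 57.021133.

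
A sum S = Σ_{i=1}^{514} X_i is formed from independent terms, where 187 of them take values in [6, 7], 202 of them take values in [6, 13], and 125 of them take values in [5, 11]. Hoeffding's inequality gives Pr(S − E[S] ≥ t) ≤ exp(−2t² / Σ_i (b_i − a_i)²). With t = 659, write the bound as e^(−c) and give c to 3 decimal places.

Σ(b_i − a_i)² = 187·1² + 202·7² + 125·6² = 14585.
c = 2t² / 14585 = 2·659² / 14585 = 59.5517.

59.552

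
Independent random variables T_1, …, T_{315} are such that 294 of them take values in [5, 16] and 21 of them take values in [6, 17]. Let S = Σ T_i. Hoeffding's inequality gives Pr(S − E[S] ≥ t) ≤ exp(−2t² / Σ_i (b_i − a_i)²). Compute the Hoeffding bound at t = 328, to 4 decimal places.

Σ(b_i − a_i)² = 294·11² + 21·11² = 38115.
Exponent = 2·328² / 38115 = 5.64523.
Bound = exp(−5.64523) = 0.00353.

0.0035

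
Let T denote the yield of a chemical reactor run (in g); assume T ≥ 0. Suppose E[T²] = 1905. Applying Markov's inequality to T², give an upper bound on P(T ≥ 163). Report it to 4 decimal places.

Since T ≥ 0, the event {T ≥ 163} is the same as {T² ≥ 26569}.
Markov's inequality applied to T² gives P(T² ≥ 26569) ≤ E[T²]/26569 = 1905/26569 = 0.0717.

0.0717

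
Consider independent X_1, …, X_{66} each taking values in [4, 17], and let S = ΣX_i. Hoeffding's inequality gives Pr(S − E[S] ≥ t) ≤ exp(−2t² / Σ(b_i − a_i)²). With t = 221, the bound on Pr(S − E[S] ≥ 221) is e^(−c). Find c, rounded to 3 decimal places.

8.758

Σ(b_i − a_i)² = 66·(13)² = 11154.
c = 2t²/11154 = 2·221²/11154 = 8.7576.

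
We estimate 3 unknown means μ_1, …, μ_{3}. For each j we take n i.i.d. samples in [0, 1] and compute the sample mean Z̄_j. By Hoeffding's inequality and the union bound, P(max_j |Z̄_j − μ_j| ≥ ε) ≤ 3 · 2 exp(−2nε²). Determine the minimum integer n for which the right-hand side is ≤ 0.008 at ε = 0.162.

127

Need 2·3·exp(−2nε²) ≤ 0.008, i.e. exp(−2nε²) ≤ 0.008/6.
So 2nε² ≥ ln(6/0.008) = 6.620073.
Hence n ≥ 6.620073/(2·0.162²) = 126.125.
The smallest integer n is 127.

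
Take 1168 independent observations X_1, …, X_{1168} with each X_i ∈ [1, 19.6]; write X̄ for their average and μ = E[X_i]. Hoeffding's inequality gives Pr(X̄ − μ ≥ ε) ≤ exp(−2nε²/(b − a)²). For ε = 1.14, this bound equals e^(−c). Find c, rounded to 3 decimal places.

c = 2nε²/(b − a)² = 2·1168·1.14² / 18.6² = 8.7752.

8.775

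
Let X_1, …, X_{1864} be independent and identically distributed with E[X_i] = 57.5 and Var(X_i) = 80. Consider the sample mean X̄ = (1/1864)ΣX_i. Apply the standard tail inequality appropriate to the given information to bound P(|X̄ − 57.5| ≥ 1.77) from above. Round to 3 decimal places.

0.014

With mean and variance of each term known, Chebyshev's inequality bounds the deviation of the sum (or sample mean).
Var(X̄) = Var(X_i)/n = 80/1864 = 0.042918.
Chebyshev: P(|X̄ − 57.5| ≥ 1.77) ≤ Var(X̄)/(1.77)² = 80/(1864·1.77²) = 0.0137.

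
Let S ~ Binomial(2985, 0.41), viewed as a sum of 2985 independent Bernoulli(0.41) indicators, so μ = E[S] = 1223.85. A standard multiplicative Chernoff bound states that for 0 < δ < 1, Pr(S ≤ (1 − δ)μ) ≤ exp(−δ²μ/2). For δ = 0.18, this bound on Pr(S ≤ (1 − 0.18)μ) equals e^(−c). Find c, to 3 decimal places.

19.826

c = δ²μ/2 = 0.18²·1223.85/2 = 19.8264.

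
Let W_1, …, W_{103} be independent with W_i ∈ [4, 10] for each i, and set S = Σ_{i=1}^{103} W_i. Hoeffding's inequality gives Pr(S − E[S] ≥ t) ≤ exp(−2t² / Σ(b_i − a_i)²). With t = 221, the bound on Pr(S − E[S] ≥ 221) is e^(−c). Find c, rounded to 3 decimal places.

26.344

Σ(b_i − a_i)² = 103·(6)² = 3708.
c = 2t²/3708 = 2·221²/3708 = 26.3436.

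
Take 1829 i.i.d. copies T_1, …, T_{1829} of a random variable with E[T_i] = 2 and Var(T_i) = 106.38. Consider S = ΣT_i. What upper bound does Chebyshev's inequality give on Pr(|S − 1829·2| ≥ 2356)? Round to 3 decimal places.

0.035

Var(S) = n·Var(T_i) = 1829·106.38 = 194569.02.
Chebyshev: Pr(|S − 1829·2| ≥ 2356) ≤ Var(S)/2356² = 194569.02/5550736 = 0.0351.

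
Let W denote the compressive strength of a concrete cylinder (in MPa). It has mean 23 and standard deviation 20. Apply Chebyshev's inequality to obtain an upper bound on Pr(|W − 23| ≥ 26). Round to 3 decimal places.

Chebyshev: Pr(|W − μ| ≥ t) ≤ Var(W)/t².
Var(W) = σ² = 20² = 400.
Bound = 400 / 676 = 0.5917.

0.592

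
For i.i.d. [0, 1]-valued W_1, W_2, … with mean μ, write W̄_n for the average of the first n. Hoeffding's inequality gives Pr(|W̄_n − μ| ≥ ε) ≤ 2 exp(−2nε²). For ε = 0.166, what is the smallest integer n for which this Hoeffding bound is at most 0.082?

Require 2·exp(−2nε²) ≤ 0.082, i.e. 2nε² ≥ ln(2/0.082) = 3.194183.
So n ≥ 3.194183 / (2·0.166²) = 57.958.
The smallest integer n is 58.

58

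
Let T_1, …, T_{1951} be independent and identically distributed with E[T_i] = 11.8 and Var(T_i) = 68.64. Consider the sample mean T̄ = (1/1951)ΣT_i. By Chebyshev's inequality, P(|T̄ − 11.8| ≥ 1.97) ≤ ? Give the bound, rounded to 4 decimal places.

0.0091

Var(T̄) = Var(T_i)/n = 68.64/1951 = 0.035182.
Chebyshev: P(|T̄ − 11.8| ≥ 1.97) ≤ Var(T̄)/(1.97)² = 68.64/(1951·1.97²) = 0.0091.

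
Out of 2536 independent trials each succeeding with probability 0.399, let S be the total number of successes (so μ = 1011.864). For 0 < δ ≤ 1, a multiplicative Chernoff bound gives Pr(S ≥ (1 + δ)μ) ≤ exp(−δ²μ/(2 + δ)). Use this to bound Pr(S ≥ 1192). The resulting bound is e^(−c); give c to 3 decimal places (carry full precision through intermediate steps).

14.724

Write 1192 = (1 + δ)μ, so δ = 1192/1011.864 − 1 = 0.1780239…
Then the exponent is δ²μ/(2 + δ) = (1192 − μ)² / (μ·(2 + δ)) = 14.723676.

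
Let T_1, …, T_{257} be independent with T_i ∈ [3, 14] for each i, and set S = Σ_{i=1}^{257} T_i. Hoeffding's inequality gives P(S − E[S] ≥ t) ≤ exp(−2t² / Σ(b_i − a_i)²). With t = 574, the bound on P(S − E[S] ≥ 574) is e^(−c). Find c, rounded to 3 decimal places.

Σ(b_i − a_i)² = 257·(11)² = 31097.
c = 2t²/31097 = 2·574²/31097 = 21.1902.

21.190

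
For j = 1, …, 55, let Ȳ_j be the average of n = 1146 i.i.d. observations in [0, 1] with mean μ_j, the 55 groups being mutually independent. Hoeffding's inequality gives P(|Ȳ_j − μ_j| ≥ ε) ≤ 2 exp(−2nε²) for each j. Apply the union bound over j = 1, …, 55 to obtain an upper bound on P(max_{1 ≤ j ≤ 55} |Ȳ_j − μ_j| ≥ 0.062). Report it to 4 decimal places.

0.0164

Per-experiment Hoeffding bound: 2·exp(−2·1146·0.062²) = 2·exp(−8.81045) = 0.00029833.
Union bound over 55 events: 55·0.00029833 = 0.01641.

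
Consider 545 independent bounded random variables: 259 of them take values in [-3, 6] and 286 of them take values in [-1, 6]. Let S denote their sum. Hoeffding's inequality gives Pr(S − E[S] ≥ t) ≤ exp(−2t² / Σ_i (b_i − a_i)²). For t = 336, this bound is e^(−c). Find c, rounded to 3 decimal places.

Σ(b_i − a_i)² = 259·9² + 286·7² = 34993.
c = 2t² / 34993 = 2·336² / 34993 = 6.4525.

6.452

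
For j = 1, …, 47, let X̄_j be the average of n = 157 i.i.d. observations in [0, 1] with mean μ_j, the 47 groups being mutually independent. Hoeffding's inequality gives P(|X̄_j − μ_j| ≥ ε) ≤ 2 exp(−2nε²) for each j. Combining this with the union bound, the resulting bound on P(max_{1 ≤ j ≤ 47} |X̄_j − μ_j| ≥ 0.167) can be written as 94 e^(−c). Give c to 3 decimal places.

Union bound over the 47 events: P(max_{1 ≤ j ≤ 47} |X̄_j − μ_j| ≥ 0.167) ≤ 47·2·exp(−2nε²) = 94 exp(−2·157·0.167²).
So c = 2·157·0.167² = 8.7571.

8.757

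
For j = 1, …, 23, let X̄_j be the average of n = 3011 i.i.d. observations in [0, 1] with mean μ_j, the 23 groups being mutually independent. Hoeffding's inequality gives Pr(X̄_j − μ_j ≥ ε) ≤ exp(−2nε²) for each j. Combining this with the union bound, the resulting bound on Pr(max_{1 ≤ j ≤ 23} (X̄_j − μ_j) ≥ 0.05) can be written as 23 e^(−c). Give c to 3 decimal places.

Union bound over the 23 events: Pr(max_{1 ≤ j ≤ 23} (X̄_j − μ_j) ≥ 0.05) ≤ 23·exp(−2nε²) = 23 exp(−2·3011·0.05²).
So c = 2·3011·0.05² = 15.0550.

15.055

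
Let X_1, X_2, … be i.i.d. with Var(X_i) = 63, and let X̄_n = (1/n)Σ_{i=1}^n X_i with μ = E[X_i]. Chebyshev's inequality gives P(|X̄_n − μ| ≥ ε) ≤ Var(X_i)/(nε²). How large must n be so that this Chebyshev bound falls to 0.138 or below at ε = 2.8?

Require 63/(n·2.8²) ≤ 0.138, i.e. n ≥ 63/(0.138·2.8²) = 58.230.
The smallest integer n is 59.

59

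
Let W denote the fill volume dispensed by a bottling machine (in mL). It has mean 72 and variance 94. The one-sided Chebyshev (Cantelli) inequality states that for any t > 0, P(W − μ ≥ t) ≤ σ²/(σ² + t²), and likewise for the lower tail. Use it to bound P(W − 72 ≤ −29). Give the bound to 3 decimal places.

0.101

Here σ² = 94 and t = 29, so σ² + t² = 935.
Cantelli's bound: 94/935 = 0.1005.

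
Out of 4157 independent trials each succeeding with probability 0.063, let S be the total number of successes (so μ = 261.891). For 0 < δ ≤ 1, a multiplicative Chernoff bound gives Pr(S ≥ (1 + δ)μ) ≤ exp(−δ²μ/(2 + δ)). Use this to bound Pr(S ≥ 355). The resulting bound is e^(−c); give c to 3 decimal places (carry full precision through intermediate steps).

14.053

Write 355 = (1 + δ)μ, so δ = 355/261.891 − 1 = 0.3555258…
Then the exponent is δ²μ/(2 + δ) = (355 − μ)² / (μ·(2 + δ)) = 14.053189.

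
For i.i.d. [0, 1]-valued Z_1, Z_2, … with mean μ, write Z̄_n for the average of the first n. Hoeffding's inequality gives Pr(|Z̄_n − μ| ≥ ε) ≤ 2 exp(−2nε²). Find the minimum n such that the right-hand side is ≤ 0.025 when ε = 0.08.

343

Require 2·exp(−2nε²) ≤ 0.025, i.e. 2nε² ≥ ln(2/0.025) = 4.382027.
So n ≥ 4.382027 / (2·0.08²) = 342.346.
The smallest integer n is 343.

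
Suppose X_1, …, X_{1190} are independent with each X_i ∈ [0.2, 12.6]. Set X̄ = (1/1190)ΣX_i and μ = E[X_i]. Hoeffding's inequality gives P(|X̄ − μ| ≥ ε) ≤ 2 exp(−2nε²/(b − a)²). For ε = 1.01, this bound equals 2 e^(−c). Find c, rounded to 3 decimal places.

c = 2nε²/(b − a)² = 2·1190·1.01² / 12.4² = 15.7898.

15.790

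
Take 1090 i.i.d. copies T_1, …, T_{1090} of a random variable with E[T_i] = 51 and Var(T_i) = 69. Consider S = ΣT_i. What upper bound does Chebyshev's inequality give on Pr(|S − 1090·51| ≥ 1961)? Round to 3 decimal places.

0.020

Var(S) = n·Var(T_i) = 1090·69 = 75210.
Chebyshev: Pr(|S − 1090·51| ≥ 1961) ≤ Var(S)/1961² = 75210/3845521 = 0.0196.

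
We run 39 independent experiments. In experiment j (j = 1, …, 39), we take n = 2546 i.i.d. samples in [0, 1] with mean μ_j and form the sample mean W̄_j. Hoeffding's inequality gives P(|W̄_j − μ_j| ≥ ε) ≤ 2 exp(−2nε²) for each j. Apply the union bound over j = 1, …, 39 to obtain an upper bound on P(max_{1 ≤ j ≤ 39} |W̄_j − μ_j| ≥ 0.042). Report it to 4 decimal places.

0.0098

Per-experiment Hoeffding bound: 2·exp(−2·2546·0.042²) = 2·exp(−8.98229) = 0.00025123.
Union bound over 39 events: 39·0.00025123 = 0.00980.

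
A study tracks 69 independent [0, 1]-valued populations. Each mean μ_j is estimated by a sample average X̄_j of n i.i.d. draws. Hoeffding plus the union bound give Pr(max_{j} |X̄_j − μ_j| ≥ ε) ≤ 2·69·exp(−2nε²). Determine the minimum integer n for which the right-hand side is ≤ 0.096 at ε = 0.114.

Need 2·69·exp(−2nε²) ≤ 0.096, i.e. exp(−2nε²) ≤ 0.096/138.
So 2nε² ≥ ln(138/0.096) = 7.270661.
Hence n ≥ 7.270661/(2·0.114²) = 279.727.
The smallest integer n is 280.

280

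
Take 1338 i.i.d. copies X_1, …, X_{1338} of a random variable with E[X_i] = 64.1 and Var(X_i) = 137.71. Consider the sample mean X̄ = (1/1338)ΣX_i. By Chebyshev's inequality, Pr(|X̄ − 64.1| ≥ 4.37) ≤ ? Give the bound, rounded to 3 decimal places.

Var(X̄) = Var(X_i)/n = 137.71/1338 = 0.10292.
Chebyshev: Pr(|X̄ − 64.1| ≥ 4.37) ≤ Var(X̄)/(4.37)² = 137.71/(1338·4.37²) = 0.0054.

0.005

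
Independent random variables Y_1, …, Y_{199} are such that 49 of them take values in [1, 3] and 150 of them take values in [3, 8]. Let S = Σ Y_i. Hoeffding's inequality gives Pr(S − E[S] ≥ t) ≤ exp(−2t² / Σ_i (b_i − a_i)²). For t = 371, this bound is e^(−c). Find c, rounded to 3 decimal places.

69.762

Σ(b_i − a_i)² = 49·2² + 150·5² = 3946.
c = 2t² / 3946 = 2·371² / 3946 = 69.7623.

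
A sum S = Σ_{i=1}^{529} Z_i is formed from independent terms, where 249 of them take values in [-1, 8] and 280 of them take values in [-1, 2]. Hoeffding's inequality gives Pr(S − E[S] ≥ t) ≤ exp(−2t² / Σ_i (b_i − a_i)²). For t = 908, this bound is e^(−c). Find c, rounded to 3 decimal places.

72.675

Σ(b_i − a_i)² = 249·9² + 280·3² = 22689.
c = 2t² / 22689 = 2·908² / 22689 = 72.6752.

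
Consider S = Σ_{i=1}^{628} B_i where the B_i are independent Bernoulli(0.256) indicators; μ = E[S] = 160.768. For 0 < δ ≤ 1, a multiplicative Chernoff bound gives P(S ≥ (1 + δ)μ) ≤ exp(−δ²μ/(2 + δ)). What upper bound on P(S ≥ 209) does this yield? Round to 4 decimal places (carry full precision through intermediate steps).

Write 209 = (1 + δ)μ, so δ = 209/160.768 − 1 = 0.30001…
Then the exponent is δ²μ/(2 + δ) = (209 − μ)² / (μ·(2 + δ)) = 6.291312.
Bound = exp(−6.291312) = 0.00185.

0.0019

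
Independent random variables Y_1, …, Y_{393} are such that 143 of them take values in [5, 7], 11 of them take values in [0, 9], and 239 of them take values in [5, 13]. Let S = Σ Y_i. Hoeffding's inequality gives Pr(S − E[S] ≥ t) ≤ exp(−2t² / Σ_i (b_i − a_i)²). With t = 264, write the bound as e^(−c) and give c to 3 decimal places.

Σ(b_i − a_i)² = 143·2² + 11·9² + 239·8² = 16759.
c = 2t² / 16759 = 2·264² / 16759 = 8.3174.

8.317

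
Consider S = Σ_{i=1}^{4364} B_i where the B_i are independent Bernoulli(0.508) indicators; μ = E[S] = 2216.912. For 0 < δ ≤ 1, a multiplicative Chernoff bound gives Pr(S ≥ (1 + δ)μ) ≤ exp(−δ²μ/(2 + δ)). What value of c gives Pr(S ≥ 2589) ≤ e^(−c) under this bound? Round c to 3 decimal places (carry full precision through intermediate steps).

Write 2589 = (1 + δ)μ, so δ = 2589/2216.912 − 1 = 0.1678407…
Then the exponent is δ²μ/(2 + δ) = (2589 − μ)² / (μ·(2 + δ)) = 28.808160.

28.808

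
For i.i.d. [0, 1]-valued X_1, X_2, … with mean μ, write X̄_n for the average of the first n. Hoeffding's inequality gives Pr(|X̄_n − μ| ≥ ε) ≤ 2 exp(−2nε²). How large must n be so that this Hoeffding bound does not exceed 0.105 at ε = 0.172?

Require 2·exp(−2nε²) ≤ 0.105, i.e. 2nε² ≥ ln(2/0.105) = 2.946942.
So n ≥ 2.946942 / (2·0.172²) = 49.806.
The smallest integer n is 50.

50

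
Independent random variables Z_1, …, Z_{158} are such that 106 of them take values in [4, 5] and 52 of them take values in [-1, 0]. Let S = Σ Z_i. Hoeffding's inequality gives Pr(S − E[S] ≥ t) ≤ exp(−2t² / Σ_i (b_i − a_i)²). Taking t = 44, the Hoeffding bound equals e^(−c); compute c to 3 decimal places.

Σ(b_i − a_i)² = 106·1² + 52·1² = 158.
c = 2t² / 158 = 2·44² / 158 = 24.5063.

24.506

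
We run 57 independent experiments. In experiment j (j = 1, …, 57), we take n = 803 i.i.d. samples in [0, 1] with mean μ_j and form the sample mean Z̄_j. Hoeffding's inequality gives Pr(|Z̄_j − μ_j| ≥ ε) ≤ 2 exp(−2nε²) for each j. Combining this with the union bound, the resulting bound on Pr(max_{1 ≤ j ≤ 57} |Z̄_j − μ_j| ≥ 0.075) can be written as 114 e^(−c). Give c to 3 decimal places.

Union bound over the 57 events: Pr(max_{1 ≤ j ≤ 57} |Z̄_j − μ_j| ≥ 0.075) ≤ 57·2·exp(−2nε²) = 114 exp(−2·803·0.075²).
So c = 2·803·0.075² = 9.0337.

9.034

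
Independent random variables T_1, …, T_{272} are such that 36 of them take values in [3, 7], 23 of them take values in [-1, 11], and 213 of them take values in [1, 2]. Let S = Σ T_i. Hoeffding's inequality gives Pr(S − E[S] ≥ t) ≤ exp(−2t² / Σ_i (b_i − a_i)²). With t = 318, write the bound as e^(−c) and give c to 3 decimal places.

Σ(b_i − a_i)² = 36·4² + 23·12² + 213·1² = 4101.
c = 2t² / 4101 = 2·318² / 4101 = 49.3168.

49.317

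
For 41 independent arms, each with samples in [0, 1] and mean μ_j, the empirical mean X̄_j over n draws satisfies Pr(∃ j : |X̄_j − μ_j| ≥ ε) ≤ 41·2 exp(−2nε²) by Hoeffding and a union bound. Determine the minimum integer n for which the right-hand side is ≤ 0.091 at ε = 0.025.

Need 2·41·exp(−2nε²) ≤ 0.091, i.e. exp(−2nε²) ≤ 0.091/82.
So 2nε² ≥ ln(82/0.091) = 6.803615.
Hence n ≥ 6.803615/(2·0.025²) = 5442.892.
The smallest integer n is 5443.

5443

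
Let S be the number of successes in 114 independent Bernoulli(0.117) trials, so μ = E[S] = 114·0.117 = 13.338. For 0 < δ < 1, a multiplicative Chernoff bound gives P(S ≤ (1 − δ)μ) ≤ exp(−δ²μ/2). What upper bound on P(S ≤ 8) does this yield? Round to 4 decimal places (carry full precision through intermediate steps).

Write 8 = (1 − δ)μ, so δ = 1 − 8/13.338 = 0.4002099…
Then the exponent is δ²μ/2 = (μ − 8)²/(2μ) = 1.068160.
Bound = exp(−1.068160) = 0.34364.

0.3436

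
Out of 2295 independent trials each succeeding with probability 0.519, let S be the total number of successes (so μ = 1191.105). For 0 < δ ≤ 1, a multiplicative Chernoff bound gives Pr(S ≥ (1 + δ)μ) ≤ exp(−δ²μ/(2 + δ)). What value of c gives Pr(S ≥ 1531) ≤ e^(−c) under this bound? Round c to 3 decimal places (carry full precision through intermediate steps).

42.441

Write 1531 = (1 + δ)μ, so δ = 1531/1191.105 − 1 = 0.2853611…
Then the exponent is δ²μ/(2 + δ) = (1531 − μ)² / (μ·(2 + δ)) = 42.440909.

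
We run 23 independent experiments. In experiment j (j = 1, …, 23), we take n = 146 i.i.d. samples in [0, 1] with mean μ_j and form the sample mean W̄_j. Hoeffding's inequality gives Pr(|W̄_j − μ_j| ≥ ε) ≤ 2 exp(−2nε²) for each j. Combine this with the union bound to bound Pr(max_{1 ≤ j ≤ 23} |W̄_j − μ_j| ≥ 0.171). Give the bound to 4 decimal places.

Per-experiment Hoeffding bound: 2·exp(−2·146·0.171²) = 2·exp(−8.53837) = 0.00039162.
Union bound over 23 events: 23·0.00039162 = 0.00901.

0.0090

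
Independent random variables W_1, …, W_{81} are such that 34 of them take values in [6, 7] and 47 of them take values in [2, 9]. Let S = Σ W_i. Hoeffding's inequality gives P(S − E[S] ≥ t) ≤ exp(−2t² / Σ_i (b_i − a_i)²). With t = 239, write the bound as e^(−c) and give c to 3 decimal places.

48.884

Σ(b_i − a_i)² = 34·1² + 47·7² = 2337.
c = 2t² / 2337 = 2·239² / 2337 = 48.8840.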